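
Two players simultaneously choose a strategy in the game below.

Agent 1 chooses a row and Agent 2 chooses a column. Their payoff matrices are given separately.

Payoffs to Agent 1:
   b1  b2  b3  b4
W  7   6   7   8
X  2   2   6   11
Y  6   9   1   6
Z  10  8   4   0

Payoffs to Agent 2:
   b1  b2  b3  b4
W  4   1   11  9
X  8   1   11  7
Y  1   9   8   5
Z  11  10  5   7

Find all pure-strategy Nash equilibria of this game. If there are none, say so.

(W, b3), (Y, b2), (Z, b1)

(W, b1): Agent 1 can switch to Z (7 → 10). Not NE.
(W, b2): Agent 1 can switch to Y (6 → 9). Not NE.
(W, b3): Agent 1 gets 7, best alternative 6; Agent 2 gets 11, best alternative 9. No profitable deviation — NE.
(W, b4): Agent 1 can switch to X (8 → 11). Not NE.
(X, b1): Agent 1 can switch to W (2 → 7). Not NE.
(X, b2): Agent 1 can switch to W (2 → 6). Not NE.
(X, b3): Agent 1 can switch to W (6 → 7). Not NE.
(X, b4): Agent 2 can switch to b1 (7 → 8). Not NE.
(Y, b1): Agent 1 can switch to W (6 → 7). Not NE.
(Y, b2): Agent 1 gets 9, best alternative 8; Agent 2 gets 9, best alternative 8. No profitable deviation — NE.
(Y, b3): Agent 1 can switch to W (1 → 7). Not NE.
(Y, b4): Agent 1 can switch to W (6 → 8). Not NE.
(Z, b1): Agent 1 gets 10, best alternative 7; Agent 2 gets 11, best alternative 10. No profitable deviation — NE.
(The remaining 3 profiles each have a profitable deviation by the same check.)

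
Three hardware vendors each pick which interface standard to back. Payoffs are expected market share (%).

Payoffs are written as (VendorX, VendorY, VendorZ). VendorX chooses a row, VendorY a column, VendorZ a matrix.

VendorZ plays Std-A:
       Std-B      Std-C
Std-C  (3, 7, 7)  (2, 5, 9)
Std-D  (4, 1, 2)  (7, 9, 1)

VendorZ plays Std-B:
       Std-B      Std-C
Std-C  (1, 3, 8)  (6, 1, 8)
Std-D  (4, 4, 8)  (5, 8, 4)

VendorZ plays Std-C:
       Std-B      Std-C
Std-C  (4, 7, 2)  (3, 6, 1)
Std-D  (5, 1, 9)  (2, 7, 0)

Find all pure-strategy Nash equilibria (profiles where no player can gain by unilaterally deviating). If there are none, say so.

This game has no pure Nash equilibrium.

VendorX against (Std-B, Std-A): payoffs 3, 4 → best response Std-D.
VendorX against (Std-B, Std-B): payoffs 1, 4 → best response Std-D.
VendorX against (Std-B, Std-C): payoffs 4, 5 → best response Std-D.
VendorX against (Std-C, Std-A): payoffs 2, 7 → best response Std-D.
VendorX against (Std-C, Std-B): payoffs 6, 5 → best response Std-C.
VendorX against (Std-C, Std-C): payoffs 3, 2 → best response Std-C.
VendorY against (Std-C, Std-A): payoffs 7, 5 → best response Std-B.
VendorY against (Std-C, Std-B): payoffs 3, 1 → best response Std-B.
VendorY against (Std-C, Std-C): payoffs 7, 6 → best response Std-B.
VendorY against (Std-D, Std-A): payoffs 1, 9 → best response Std-C.
VendorY against (Std-D, Std-B): payoffs 4, 8 → best response Std-C.
VendorY against (Std-D, Std-C): payoffs 1, 7 → best response Std-C.
VendorZ against (Std-C, Std-B): payoffs 7, 8, 2 → best response Std-B.
VendorZ against (Std-C, Std-C): payoffs 9, 8, 1 → best response Std-A.
VendorZ against (Std-D, Std-B): payoffs 2, 8, 9 → best response Std-C.
VendorZ against (Std-D, Std-C): payoffs 1, 4, 0 → best response Std-B.
No profile is a mutual best response for all players.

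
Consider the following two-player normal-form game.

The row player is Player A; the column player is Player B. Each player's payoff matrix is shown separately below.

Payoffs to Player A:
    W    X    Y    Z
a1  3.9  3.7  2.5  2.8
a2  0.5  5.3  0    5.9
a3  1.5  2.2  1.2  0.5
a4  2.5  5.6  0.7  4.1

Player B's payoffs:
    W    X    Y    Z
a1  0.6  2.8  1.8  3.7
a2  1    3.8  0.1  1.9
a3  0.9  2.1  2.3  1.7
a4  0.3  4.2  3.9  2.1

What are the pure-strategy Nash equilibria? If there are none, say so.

Pure NE: (a4, X)

Player A against W: payoffs 3.9, 0.5, 1.5, 2.5 → best response a1.
Player A against X: payoffs 3.7, 5.3, 2.2, 5.6 → best response a4.
Player A against Y: payoffs 2.5, 0, 1.2, 0.7 → best response a1.
Player A against Z: payoffs 2.8, 5.9, 0.5, 4.1 → best response a2.
Player B against a1: payoffs 0.6, 2.8, 1.8, 3.7 → best response Z.
Player B against a2: payoffs 1, 3.8, 0.1, 1.9 → best response X.
Player B against a3: payoffs 0.9, 2.1, 2.3, 1.7 → best response Y.
Player B against a4: payoffs 0.3, 4.2, 3.9, 2.1 → best response X.
Mutual best responses: (a4, X).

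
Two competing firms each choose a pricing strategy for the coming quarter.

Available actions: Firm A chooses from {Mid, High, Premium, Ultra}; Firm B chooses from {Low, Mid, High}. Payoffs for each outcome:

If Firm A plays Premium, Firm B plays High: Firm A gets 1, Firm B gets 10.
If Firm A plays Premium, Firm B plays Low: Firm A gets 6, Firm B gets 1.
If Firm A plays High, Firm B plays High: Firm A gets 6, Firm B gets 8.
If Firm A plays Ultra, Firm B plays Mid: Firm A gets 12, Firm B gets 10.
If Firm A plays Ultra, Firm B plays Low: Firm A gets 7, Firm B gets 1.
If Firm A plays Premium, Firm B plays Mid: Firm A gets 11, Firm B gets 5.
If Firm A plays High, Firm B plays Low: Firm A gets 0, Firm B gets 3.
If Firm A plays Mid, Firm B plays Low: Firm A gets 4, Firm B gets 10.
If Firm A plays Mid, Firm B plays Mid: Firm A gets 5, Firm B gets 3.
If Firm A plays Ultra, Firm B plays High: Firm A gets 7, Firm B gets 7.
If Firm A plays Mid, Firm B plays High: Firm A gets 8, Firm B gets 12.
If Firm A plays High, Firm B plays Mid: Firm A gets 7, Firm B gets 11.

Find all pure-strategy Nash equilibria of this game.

(Mid, High), (Ultra, Mid)

For each strategy profile, look for a profitable unilateral deviation.
(Mid, Low): Firm A can switch to Premium (4 → 6). Not NE.
(Mid, Mid): Firm A can switch to High (5 → 7). Not NE.
(Mid, High): Firm A gets 8, best alternative 7; Firm B gets 12, best alternative 10. No profitable deviation — NE.
(High, Low): Firm A can switch to Mid (0 → 4). Not NE.
(High, Mid): Firm A can switch to Premium (7 → 11). Not NE.
(High, High): Firm A can switch to Mid (6 → 8). Not NE.
(Premium, Low): Firm A can switch to Ultra (6 → 7). Not NE.
(Premium, Mid): Firm A can switch to Ultra (11 → 12). Not NE.
(Premium, High): Firm A can switch to Mid (1 → 8). Not NE.
(Ultra, Mid): Firm A gets 12, best alternative 11; Firm B gets 10, best alternative 7. No profitable deviation — NE.
(The remaining 2 profiles each have a profitable deviation by the same check.)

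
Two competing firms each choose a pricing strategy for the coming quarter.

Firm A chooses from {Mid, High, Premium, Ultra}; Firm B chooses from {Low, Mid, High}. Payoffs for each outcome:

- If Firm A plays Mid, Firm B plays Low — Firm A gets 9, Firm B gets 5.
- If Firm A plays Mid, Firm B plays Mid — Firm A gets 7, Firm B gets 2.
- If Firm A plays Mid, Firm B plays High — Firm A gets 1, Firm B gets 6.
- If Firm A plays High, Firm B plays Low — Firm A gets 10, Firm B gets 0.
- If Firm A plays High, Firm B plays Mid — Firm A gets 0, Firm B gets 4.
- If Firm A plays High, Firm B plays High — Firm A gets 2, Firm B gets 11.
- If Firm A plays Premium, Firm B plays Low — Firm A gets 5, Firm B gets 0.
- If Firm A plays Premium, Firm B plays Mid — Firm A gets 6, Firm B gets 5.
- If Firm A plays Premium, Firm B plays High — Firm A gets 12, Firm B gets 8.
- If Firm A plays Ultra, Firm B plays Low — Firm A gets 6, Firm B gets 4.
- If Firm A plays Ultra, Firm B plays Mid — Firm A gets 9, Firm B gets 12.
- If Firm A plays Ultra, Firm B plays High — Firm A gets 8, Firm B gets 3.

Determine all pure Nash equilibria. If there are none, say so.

The pure Nash equilibria are (Premium, High) and (Ultra, Mid).

For each player, find the best response to each opponent profile; mutual best responses are the pure NE.
Firm A against Low: payoffs 9, 10, 5, 6 → best response High.
Firm A against Mid: payoffs 7, 0, 6, 9 → best response Ultra.
Firm A against High: payoffs 1, 2, 12, 8 → best response Premium.
Firm B against Mid: payoffs 5, 2, 6 → best response High.
Firm B against High: payoffs 0, 4, 11 → best response High.
Firm B against Premium: payoffs 0, 5, 8 → best response High.
Firm B against Ultra: payoffs 4, 12, 3 → best response Mid.
Mutual best responses: (Premium, High); (Ultra, Mid).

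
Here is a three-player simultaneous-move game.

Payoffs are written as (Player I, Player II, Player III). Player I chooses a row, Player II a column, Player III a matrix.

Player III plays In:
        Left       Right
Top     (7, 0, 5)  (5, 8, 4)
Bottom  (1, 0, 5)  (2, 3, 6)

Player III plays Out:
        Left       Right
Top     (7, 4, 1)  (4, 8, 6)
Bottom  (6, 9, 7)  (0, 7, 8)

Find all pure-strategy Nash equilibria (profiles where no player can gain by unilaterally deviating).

Player I against (Left, In): payoffs 7, 1 → best response Top.
Player I against (Left, Out): payoffs 7, 6 → best response Top.
Player I against (Right, In): payoffs 5, 2 → best response Top.
Player I against (Right, Out): payoffs 4, 0 → best response Top.
Player II against (Top, In): payoffs 0, 8 → best response Right.
Player II against (Top, Out): payoffs 4, 8 → best response Right.
Player II against (Bottom, In): payoffs 0, 3 → best response Right.
Player II against (Bottom, Out): payoffs 9, 7 → best response Left.
Player III against (Top, Left): payoffs 5, 1 → best response In.
Player III against (Top, Right): payoffs 4, 6 → best response Out.
Player III against (Bottom, Left): payoffs 5, 7 → best response Out.
Player III against (Bottom, Right): payoffs 6, 8 → best response Out.
Mutual best responses: (Top, Right, Out).

Pure NE: (Top, Right, Out)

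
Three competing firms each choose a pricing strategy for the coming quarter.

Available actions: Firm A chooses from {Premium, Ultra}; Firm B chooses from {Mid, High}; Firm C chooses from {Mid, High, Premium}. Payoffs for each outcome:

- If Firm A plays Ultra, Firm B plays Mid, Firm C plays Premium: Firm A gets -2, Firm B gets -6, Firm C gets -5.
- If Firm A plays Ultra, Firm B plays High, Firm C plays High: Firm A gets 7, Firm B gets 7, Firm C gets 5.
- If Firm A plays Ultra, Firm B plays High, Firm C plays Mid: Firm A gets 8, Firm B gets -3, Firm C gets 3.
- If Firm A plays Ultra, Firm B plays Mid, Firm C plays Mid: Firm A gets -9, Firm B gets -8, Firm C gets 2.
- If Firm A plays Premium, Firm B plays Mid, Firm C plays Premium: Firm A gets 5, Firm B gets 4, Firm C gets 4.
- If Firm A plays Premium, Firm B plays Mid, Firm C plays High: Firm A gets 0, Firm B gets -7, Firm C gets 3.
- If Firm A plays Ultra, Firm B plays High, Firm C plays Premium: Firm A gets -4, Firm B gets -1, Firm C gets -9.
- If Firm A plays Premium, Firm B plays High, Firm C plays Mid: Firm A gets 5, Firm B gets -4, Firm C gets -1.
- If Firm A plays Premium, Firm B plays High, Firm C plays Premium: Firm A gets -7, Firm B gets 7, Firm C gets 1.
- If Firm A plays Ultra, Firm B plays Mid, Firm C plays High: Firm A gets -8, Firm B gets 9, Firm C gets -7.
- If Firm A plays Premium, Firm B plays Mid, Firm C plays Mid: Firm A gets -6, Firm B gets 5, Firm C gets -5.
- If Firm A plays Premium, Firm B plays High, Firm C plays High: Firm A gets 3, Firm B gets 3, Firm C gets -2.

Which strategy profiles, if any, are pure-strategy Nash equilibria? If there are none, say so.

Firm A against (Mid, Mid): payoffs -6, -9 → best response Premium.
Firm A against (Mid, High): payoffs 0, -8 → best response Premium.
Firm A against (Mid, Premium): payoffs 5, -2 → best response Premium.
Firm A against (High, Mid): payoffs 5, 8 → best response Ultra.
Firm A against (High, High): payoffs 3, 7 → best response Ultra.
Firm A against (High, Premium): payoffs -7, -4 → best response Ultra.
Firm B against (Premium, Mid): payoffs 5, -4 → best response Mid.
Firm B against (Premium, High): payoffs -7, 3 → best response High.
Firm B against (Premium, Premium): payoffs 4, 7 → best response High.
Firm B against (Ultra, Mid): payoffs -8, -3 → best response High.
Firm B against (Ultra, High): payoffs 9, 7 → best response Mid.
Firm B against (Ultra, Premium): payoffs -6, -1 → best response High.
Firm C against (Premium, Mid): payoffs -5, 3, 4 → best response Premium.
Firm C against (Premium, High): payoffs -1, -2, 1 → best response Premium.
Firm C against (Ultra, Mid): payoffs 2, -7, -5 → best response Mid.
Firm C against (Ultra, High): payoffs 3, 5, -9 → best response High.
No profile is a mutual best response for all players.

There is no pure-strategy Nash equilibrium.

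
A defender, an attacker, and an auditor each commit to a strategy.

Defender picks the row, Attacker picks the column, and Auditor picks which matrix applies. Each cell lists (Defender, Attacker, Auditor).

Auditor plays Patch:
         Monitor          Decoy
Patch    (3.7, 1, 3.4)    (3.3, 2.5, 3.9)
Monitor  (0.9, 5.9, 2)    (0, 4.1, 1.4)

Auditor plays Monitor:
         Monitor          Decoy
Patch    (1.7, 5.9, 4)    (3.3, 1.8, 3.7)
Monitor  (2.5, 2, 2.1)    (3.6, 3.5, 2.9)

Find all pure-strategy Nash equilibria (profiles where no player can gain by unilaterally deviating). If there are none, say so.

Pure-strategy Nash equilibria: (Patch, Decoy, Patch), (Monitor, Decoy, Monitor)

(Patch, Monitor, Patch): Attacker can switch to Decoy (1 → 2.5). Not NE.
(Patch, Monitor, Monitor): Defender can switch to Monitor (1.7 → 2.5). Not NE.
(Patch, Decoy, Patch): Defender gets 3.3, best alternative 0; Attacker gets 2.5, best alternative 1; Auditor gets 3.9, best alternative 3.7. No profitable deviation — NE.
(Patch, Decoy, Monitor): Defender can switch to Monitor (3.3 → 3.6). Not NE.
(Monitor, Monitor, Patch): Defender can switch to Patch (0.9 → 3.7). Not NE.
(Monitor, Monitor, Monitor): Attacker can switch to Decoy (2 → 3.5). Not NE.
(Monitor, Decoy, Patch): Defender can switch to Patch (0 → 3.3). Not NE.
(Monitor, Decoy, Monitor): Defender gets 3.6, best alternative 3.3; Attacker gets 3.5, best alternative 2; Auditor gets 2.9, best alternative 1.4. No profitable deviation — NE.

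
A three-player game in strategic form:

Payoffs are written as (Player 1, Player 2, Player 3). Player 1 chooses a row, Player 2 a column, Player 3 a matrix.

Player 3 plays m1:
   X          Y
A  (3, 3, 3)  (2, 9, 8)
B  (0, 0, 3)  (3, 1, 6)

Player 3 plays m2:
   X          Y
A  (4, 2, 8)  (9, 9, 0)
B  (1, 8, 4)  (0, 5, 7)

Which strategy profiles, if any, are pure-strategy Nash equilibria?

Check each profile: it is a Nash equilibrium iff no player can strictly gain by switching unilaterally.
(A, X, m1): Player 2 can switch to Y (3 → 9). Not NE.
(A, X, m2): Player 2 can switch to Y (2 → 9). Not NE.
(A, Y, m1): Player 1 can switch to B (2 → 3). Not NE.
(A, Y, m2): Player 3 can switch to m1 (0 → 8). Not NE.
(B, X, m1): Player 1 can switch to A (0 → 3). Not NE.
(B, X, m2): Player 1 can switch to A (1 → 4). Not NE.
(The remaining 2 profiles each have a profitable deviation by the same check.)

This game has no pure Nash equilibrium.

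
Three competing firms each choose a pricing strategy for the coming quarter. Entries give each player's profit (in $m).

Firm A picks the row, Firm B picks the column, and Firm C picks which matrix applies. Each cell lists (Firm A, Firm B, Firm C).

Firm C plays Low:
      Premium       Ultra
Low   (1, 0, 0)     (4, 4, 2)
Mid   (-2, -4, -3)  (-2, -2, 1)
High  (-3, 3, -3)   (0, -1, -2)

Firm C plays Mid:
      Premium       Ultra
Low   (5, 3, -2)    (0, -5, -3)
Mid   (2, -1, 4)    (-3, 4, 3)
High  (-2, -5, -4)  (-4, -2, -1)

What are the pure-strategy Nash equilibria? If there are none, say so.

(Low, Premium, Low): Firm B can switch to Ultra (0 → 4). Not NE.
(Low, Premium, Mid): Firm C can switch to Low (-2 → 0). Not NE.
(Low, Ultra, Low): Firm A gets 4, best alternative 0; Firm B gets 4, best alternative 0; Firm C gets 2, best alternative -3. No profitable deviation — NE.
(Low, Ultra, Mid): Firm B can switch to Premium (-5 → 3). Not NE.
(Mid, Premium, Low): Firm A can switch to Low (-2 → 1). Not NE.
(Mid, Premium, Mid): Firm A can switch to Low (2 → 5). Not NE.
(Mid, Ultra, Low): Firm A can switch to Low (-2 → 4). Not NE.
(Mid, Ultra, Mid): Firm A can switch to Low (-3 → 0). Not NE.
(High, Premium, Low): Firm A can switch to Low (-3 → 1). Not NE.
(The remaining 3 profiles each have a profitable deviation by the same check.)

The unique pure-strategy Nash equilibrium is (Low, Ultra, Low).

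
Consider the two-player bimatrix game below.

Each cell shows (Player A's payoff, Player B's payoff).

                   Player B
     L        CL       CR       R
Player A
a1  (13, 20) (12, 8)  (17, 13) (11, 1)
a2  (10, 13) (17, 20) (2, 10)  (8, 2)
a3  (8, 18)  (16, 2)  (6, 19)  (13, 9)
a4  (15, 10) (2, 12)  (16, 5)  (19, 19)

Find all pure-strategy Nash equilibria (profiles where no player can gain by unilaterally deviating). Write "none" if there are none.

The pure Nash equilibria are (a2, CL); (a4, R).

(a1, L): Player A can switch to a4 (13 → 15). Not NE.
(a1, CL): Player A can switch to a2 (12 → 17). Not NE.
(a1, CR): Player B can switch to L (13 → 20). Not NE.
(a1, R): Player A can switch to a3 (11 → 13). Not NE.
(a2, L): Player A can switch to a1 (10 → 13). Not NE.
(a2, CL): Player A gets 17, best alternative 16; Player B gets 20, best alternative 13. No profitable deviation — NE.
(a2, CR): Player A can switch to a1 (2 → 17). Not NE.
(a2, R): Player A can switch to a1 (8 → 11). Not NE.
(a3, L): Player A can switch to a1 (8 → 13). Not NE.
(a3, CL): Player A can switch to a2 (16 → 17). Not NE.
(a3, CR): Player A can switch to a1 (6 → 17). Not NE.
(a4, R): Player A gets 19, best alternative 13; Player B gets 19, best alternative 12. No profitable deviation — NE.
(The remaining 4 profiles each have a profitable deviation by the same check.)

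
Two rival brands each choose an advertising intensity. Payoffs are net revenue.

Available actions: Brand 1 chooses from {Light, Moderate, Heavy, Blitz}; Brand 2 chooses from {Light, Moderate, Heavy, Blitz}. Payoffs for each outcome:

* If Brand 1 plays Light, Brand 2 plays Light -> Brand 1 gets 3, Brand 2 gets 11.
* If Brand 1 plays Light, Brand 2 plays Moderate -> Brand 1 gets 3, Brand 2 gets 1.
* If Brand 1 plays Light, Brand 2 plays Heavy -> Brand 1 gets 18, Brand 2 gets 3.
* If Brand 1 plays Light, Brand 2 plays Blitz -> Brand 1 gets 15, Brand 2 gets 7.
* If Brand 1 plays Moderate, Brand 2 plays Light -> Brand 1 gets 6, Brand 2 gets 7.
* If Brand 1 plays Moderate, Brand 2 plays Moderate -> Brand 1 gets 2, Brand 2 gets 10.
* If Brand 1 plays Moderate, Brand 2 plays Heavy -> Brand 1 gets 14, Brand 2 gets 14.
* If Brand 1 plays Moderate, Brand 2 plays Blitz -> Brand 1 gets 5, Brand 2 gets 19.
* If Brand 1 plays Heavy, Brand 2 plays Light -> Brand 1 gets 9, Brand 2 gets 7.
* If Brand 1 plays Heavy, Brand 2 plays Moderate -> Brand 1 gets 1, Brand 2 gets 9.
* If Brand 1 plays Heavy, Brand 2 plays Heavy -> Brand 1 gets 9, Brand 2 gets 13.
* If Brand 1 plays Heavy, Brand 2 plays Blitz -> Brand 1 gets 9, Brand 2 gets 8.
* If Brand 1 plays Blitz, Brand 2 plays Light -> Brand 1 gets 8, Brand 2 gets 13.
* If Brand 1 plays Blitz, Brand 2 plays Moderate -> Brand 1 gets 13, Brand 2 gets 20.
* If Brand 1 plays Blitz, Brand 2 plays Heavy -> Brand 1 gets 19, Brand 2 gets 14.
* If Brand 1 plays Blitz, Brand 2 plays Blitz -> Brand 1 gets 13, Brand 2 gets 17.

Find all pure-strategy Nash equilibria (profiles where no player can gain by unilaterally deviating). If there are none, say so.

Brand 1 against Light: payoffs 3, 6, 9, 8 → best response Heavy.
Brand 1 against Moderate: payoffs 3, 2, 1, 13 → best response Blitz.
Brand 1 against Heavy: payoffs 18, 14, 9, 19 → best response Blitz.
Brand 1 against Blitz: payoffs 15, 5, 9, 13 → best response Light.
Brand 2 against Light: payoffs 11, 1, 3, 7 → best response Light.
Brand 2 against Moderate: payoffs 7, 10, 14, 19 → best response Blitz.
Brand 2 against Heavy: payoffs 7, 9, 13, 8 → best response Heavy.
Brand 2 against Blitz: payoffs 13, 20, 14, 17 → best response Moderate.
Mutual best responses: (Blitz, Moderate).

The unique pure-strategy Nash equilibrium is (Blitz, Moderate).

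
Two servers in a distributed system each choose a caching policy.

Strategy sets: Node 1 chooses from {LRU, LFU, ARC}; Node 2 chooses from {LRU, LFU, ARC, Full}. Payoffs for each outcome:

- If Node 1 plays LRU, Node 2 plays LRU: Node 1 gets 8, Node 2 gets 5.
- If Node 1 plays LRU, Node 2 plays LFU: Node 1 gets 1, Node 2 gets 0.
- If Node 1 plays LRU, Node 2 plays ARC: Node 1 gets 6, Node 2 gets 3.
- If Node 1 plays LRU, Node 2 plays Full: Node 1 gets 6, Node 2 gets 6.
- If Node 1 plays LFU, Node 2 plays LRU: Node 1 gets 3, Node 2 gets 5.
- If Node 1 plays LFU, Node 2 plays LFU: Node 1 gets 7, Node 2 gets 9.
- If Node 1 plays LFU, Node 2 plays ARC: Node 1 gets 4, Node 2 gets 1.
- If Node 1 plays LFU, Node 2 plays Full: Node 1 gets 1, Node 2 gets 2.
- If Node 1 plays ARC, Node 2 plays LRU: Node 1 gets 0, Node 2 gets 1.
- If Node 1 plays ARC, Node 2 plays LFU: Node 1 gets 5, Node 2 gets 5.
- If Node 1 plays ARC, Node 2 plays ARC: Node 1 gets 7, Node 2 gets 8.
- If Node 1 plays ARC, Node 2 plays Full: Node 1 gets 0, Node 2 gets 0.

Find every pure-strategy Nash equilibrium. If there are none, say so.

Pure-strategy Nash equilibria: (LRU, Full); (LFU, LFU); (ARC, ARC)

Mark each player's best response to every combination of opponents' strategies; a profile where every player is best-responding is a pure Nash equilibrium.
Node 1 against LRU: payoffs 8, 3, 0 → best response LRU.
Node 1 against LFU: payoffs 1, 7, 5 → best response LFU.
Node 1 against ARC: payoffs 6, 4, 7 → best response ARC.
Node 1 against Full: payoffs 6, 1, 0 → best response LRU.
Node 2 against LRU: payoffs 5, 0, 3, 6 → best response Full.
Node 2 against LFU: payoffs 5, 9, 1, 2 → best response LFU.
Node 2 against ARC: payoffs 1, 5, 8, 0 → best response ARC.
Mutual best responses: (LRU, Full); (LFU, LFU); (ARC, ARC).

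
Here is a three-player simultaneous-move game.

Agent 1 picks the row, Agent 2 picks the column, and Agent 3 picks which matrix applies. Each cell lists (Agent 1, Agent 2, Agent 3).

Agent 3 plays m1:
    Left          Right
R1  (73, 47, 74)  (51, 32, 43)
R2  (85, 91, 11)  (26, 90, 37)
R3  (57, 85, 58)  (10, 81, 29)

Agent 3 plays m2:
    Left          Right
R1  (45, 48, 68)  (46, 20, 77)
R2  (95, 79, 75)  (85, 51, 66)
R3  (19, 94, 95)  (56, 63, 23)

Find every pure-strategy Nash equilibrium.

(R1, Left, m1): Agent 1 can switch to R2 (73 → 85). Not NE.
(R1, Left, m2): Agent 1 can switch to R2 (45 → 95). Not NE.
(R1, Right, m1): Agent 2 can switch to Left (32 → 47). Not NE.
(R1, Right, m2): Agent 1 can switch to R2 (46 → 85). Not NE.
(R2, Left, m1): Agent 3 can switch to m2 (11 → 75). Not NE.
(R2, Left, m2): Agent 1 gets 95, best alternative 45; Agent 2 gets 79, best alternative 51; Agent 3 gets 75, best alternative 11. No profitable deviation — NE.
(R2, Right, m1): Agent 1 can switch to R1 (26 → 51). Not NE.
(R2, Right, m2): Agent 2 can switch to Left (51 → 79). Not NE.
(R3, Left, m1): Agent 1 can switch to R1 (57 → 73). Not NE.
(R3, Left, m2): Agent 1 can switch to R1 (19 → 45). Not NE.
(R3, Right, m1): Agent 1 can switch to R1 (10 → 51). Not NE.
(R3, Right, m2): Agent 1 can switch to R2 (56 → 85). Not NE.

The unique pure-strategy Nash equilibrium is (R2, Left, m2).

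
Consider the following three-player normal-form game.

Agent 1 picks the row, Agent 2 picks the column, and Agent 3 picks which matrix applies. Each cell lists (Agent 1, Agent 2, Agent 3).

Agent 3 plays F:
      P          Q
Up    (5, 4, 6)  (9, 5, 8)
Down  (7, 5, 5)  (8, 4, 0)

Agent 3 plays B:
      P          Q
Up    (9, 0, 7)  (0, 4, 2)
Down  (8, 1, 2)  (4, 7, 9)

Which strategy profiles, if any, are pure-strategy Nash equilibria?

For each player, find the best response to each opponent profile; mutual best responses are the pure NE.
Agent 1 against (P, F): payoffs 5, 7 → best response Down.
Agent 1 against (P, B): payoffs 9, 8 → best response Up.
Agent 1 against (Q, F): payoffs 9, 8 → best response Up.
Agent 1 against (Q, B): payoffs 0, 4 → best response Down.
Agent 2 against (Up, F): payoffs 4, 5 → best response Q.
Agent 2 against (Up, B): payoffs 0, 4 → best response Q.
Agent 2 against (Down, F): payoffs 5, 4 → best response P.
Agent 2 against (Down, B): payoffs 1, 7 → best response Q.
Agent 3 against (Up, P): payoffs 6, 7 → best response B.
Agent 3 against (Up, Q): payoffs 8, 2 → best response F.
Agent 3 against (Down, P): payoffs 5, 2 → best response F.
Agent 3 against (Down, Q): payoffs 0, 9 → best response B.
Mutual best responses: (Up, Q, F); (Down, P, F); (Down, Q, B).

(Up, Q, F); (Down, P, F); (Down, Q, B)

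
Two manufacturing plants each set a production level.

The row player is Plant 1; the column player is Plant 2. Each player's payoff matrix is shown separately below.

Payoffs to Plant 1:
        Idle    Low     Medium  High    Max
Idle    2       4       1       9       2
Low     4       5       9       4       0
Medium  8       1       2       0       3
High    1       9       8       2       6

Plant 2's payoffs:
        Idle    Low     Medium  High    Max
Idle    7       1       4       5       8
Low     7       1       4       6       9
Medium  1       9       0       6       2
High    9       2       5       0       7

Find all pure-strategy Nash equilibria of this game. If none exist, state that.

Plant 1 against Idle: payoffs 2, 4, 8, 1 → best response Medium.
Plant 1 against Low: payoffs 4, 5, 1, 9 → best response High.
Plant 1 against Medium: payoffs 1, 9, 2, 8 → best response Low.
Plant 1 against High: payoffs 9, 4, 0, 2 → best response Idle.
Plant 1 against Max: payoffs 2, 0, 3, 6 → best response High.
Plant 2 against Idle: payoffs 7, 1, 4, 5, 8 → best response Max.
Plant 2 against Low: payoffs 7, 1, 4, 6, 9 → best response Max.
Plant 2 against Medium: payoffs 1, 9, 0, 6, 2 → best response Low.
Plant 2 against High: payoffs 9, 2, 5, 0, 7 → best response Idle.
No profile is a mutual best response for all players.

This game has no pure Nash equilibrium.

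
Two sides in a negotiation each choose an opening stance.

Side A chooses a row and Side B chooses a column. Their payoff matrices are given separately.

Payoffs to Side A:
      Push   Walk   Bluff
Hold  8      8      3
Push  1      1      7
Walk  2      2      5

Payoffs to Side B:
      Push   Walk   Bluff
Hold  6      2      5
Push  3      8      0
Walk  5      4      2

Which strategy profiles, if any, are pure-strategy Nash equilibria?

(Hold, Push): Side A gets 8, best alternative 2; Side B gets 6, best alternative 5. No profitable deviation — NE.
(Hold, Walk): Side B can switch to Push (2 → 6). Not NE.
(Hold, Bluff): Side A can switch to Push (3 → 7). Not NE.
(Push, Push): Side A can switch to Hold (1 → 8). Not NE.
(Push, Walk): Side A can switch to Hold (1 → 8). Not NE.
(Push, Bluff): Side B can switch to Push (0 → 3). Not NE.
(Walk, Push): Side A can switch to Hold (2 → 8). Not NE.
(Walk, Walk): Side A can switch to Hold (2 → 8). Not NE.
(Walk, Bluff): Side A can switch to Push (5 → 7). Not NE.

The unique pure-strategy Nash equilibrium is (Hold, Push).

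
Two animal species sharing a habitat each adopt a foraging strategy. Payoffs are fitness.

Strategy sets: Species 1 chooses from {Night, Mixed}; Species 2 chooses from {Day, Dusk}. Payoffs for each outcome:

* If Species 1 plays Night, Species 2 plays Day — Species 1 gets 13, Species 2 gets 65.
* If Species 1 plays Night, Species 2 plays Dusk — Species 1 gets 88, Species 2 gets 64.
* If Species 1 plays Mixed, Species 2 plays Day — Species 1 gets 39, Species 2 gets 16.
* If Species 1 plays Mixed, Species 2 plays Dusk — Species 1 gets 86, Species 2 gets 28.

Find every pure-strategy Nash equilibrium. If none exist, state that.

There is no pure-strategy Nash equilibrium.

Species 1 against Day: payoffs 13, 39 → best response Mixed.
Species 1 against Dusk: payoffs 88, 86 → best response Night.
Species 2 against Night: payoffs 65, 64 → best response Day.
Species 2 against Mixed: payoffs 16, 28 → best response Dusk.
No profile is a mutual best response for all players.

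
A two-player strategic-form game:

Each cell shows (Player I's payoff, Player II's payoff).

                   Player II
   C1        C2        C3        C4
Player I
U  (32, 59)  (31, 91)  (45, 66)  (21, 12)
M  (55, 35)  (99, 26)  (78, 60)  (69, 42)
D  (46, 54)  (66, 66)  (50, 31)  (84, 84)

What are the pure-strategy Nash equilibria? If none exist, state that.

Pure-strategy Nash equilibria: (M, C3), (D, C4)

Player I against C1: payoffs 32, 55, 46 → best response M.
Player I against C2: payoffs 31, 99, 66 → best response M.
Player I against C3: payoffs 45, 78, 50 → best response M.
Player I against C4: payoffs 21, 69, 84 → best response D.
Player II against U: payoffs 59, 91, 66, 12 → best response C2.
Player II against M: payoffs 35, 26, 60, 42 → best response C3.
Player II against D: payoffs 54, 66, 31, 84 → best response C4.
Mutual best responses: (M, C3); (D, C4).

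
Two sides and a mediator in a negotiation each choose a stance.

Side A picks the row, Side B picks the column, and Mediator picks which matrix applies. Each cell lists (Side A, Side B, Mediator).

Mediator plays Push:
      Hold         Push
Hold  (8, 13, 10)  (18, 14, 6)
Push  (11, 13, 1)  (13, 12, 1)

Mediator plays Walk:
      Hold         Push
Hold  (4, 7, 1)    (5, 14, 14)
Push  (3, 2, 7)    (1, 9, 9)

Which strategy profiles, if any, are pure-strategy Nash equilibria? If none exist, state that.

(Hold, Hold, Push): Side A can switch to Push (8 → 11). Not NE.
(Hold, Hold, Walk): Side B can switch to Push (7 → 14). Not NE.
(Hold, Push, Push): Mediator can switch to Walk (6 → 14). Not NE.
(Hold, Push, Walk): Side A gets 5, best alternative 1; Side B gets 14, best alternative 7; Mediator gets 14, best alternative 6. No profitable deviation — NE.
(Push, Hold, Push): Mediator can switch to Walk (1 → 7). Not NE.
(Push, Hold, Walk): Side A can switch to Hold (3 → 4). Not NE.
(Push, Push, Push): Side A can switch to Hold (13 → 18). Not NE.
(Push, Push, Walk): Side A can switch to Hold (1 → 5). Not NE.

The unique pure-strategy Nash equilibrium is (Hold, Push, Walk).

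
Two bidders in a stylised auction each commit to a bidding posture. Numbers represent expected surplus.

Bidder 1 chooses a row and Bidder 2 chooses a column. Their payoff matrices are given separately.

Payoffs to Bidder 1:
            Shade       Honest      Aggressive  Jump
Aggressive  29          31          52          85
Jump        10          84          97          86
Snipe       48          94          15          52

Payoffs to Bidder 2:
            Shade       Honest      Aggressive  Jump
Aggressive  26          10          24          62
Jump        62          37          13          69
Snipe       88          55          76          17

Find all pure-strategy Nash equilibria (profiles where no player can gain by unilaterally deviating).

The pure Nash equilibria are (Jump, Jump) and (Snipe, Shade).

(Aggressive, Shade): Bidder 1 can switch to Snipe (29 → 48). Not NE.
(Aggressive, Honest): Bidder 1 can switch to Jump (31 → 84). Not NE.
(Aggressive, Aggressive): Bidder 1 can switch to Jump (52 → 97). Not NE.
(Aggressive, Jump): Bidder 1 can switch to Jump (85 → 86). Not NE.
(Jump, Shade): Bidder 1 can switch to Aggressive (10 → 29). Not NE.
(Jump, Honest): Bidder 1 can switch to Snipe (84 → 94). Not NE.
(Jump, Aggressive): Bidder 2 can switch to Shade (13 → 62). Not NE.
(Jump, Jump): Bidder 1 gets 86, best alternative 85; Bidder 2 gets 69, best alternative 62. No profitable deviation — NE.
(Snipe, Shade): Bidder 1 gets 48, best alternative 29; Bidder 2 gets 88, best alternative 76. No profitable deviation — NE.
(Snipe, Honest): Bidder 2 can switch to Shade (55 → 88). Not NE.
(Snipe, Aggressive): Bidder 1 can switch to Aggressive (15 → 52). Not NE.
(Snipe, Jump): Bidder 1 can switch to Aggressive (52 → 85). Not NE.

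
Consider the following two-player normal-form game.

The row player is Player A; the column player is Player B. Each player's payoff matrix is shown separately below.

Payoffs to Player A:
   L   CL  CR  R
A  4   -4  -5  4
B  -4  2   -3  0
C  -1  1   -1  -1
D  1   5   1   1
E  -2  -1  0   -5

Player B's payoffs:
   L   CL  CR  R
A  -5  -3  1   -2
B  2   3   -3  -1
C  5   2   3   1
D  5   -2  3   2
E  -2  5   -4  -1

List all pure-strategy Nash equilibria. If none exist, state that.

There is no pure-strategy Nash equilibrium.

For each player, find the best response to each opponent profile; mutual best responses are the pure NE.
Player A against L: payoffs 4, -4, -1, 1, -2 → best response A.
Player A against CL: payoffs -4, 2, 1, 5, -1 → best response D.
Player A against CR: payoffs -5, -3, -1, 1, 0 → best response D.
Player A against R: payoffs 4, 0, -1, 1, -5 → best response A.
Player B against A: payoffs -5, -3, 1, -2 → best response CR.
Player B against B: payoffs 2, 3, -3, -1 → best response CL.
Player B against C: payoffs 5, 2, 3, 1 → best response L.
Player B against D: payoffs 5, -2, 3, 2 → best response L.
Player B against E: payoffs -2, 5, -4, -1 → best response CL.
No profile is a mutual best response for all players.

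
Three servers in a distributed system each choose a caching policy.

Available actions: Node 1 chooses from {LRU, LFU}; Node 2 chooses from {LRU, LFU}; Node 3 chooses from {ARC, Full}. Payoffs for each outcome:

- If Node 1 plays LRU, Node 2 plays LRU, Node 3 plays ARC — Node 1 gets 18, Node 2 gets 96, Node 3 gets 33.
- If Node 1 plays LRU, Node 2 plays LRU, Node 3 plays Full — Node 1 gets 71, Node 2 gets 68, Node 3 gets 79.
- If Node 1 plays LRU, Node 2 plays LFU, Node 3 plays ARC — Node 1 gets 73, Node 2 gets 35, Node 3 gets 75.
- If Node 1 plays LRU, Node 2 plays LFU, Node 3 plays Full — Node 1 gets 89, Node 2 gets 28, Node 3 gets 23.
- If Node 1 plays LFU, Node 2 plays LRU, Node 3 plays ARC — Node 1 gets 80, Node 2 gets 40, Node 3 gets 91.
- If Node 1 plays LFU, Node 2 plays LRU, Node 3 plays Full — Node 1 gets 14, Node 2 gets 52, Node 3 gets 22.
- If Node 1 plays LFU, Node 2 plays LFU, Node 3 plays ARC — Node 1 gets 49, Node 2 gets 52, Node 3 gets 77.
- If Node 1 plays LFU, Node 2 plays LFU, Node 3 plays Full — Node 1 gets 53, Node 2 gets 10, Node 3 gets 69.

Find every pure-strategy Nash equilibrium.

For each strategy profile, look for a profitable unilateral deviation.
(LRU, LRU, ARC): Node 1 can switch to LFU (18 → 80). Not NE.
(LRU, LRU, Full): Node 1 gets 71, best alternative 14; Node 2 gets 68, best alternative 28; Node 3 gets 79, best alternative 33. No profitable deviation — NE.
(LRU, LFU, ARC): Node 2 can switch to LRU (35 → 96). Not NE.
(LRU, LFU, Full): Node 2 can switch to LRU (28 → 68). Not NE.
(LFU, LRU, ARC): Node 2 can switch to LFU (40 → 52). Not NE.
(LFU, LRU, Full): Node 1 can switch to LRU (14 → 71). Not NE.
(LFU, LFU, ARC): Node 1 can switch to LRU (49 → 73). Not NE.
(LFU, LFU, Full): Node 1 can switch to LRU (53 → 89). Not NE.

(LRU, LRU, Full)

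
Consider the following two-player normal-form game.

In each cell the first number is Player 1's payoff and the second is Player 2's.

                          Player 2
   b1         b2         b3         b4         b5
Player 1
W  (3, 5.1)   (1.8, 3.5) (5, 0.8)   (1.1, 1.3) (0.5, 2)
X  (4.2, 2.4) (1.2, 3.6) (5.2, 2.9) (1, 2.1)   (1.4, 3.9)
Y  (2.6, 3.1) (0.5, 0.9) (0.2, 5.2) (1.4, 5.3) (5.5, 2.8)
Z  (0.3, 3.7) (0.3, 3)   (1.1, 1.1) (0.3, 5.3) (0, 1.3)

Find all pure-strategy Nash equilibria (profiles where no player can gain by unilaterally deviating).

(W, b1): Player 1 can switch to X (3 → 4.2). Not NE.
(W, b2): Player 2 can switch to b1 (3.5 → 5.1). Not NE.
(W, b3): Player 1 can switch to X (5 → 5.2). Not NE.
(W, b4): Player 1 can switch to Y (1.1 → 1.4). Not NE.
(W, b5): Player 1 can switch to X (0.5 → 1.4). Not NE.
(X, b1): Player 2 can switch to b2 (2.4 → 3.6). Not NE.
(X, b2): Player 1 can switch to W (1.2 → 1.8). Not NE.
(X, b3): Player 2 can switch to b2 (2.9 → 3.6). Not NE.
(X, b4): Player 1 can switch to W (1 → 1.1). Not NE.
(X, b5): Player 1 can switch to Y (1.4 → 5.5). Not NE.
(Y, b1): Player 1 can switch to W (2.6 → 3). Not NE.
(Y, b2): Player 1 can switch to W (0.5 → 1.8). Not NE.
(Y, b4): Player 1 gets 1.4, best alternative 1.1; Player 2 gets 5.3, best alternative 5.2. No profitable deviation — NE.
(The remaining 7 profiles each have a profitable deviation by the same check.)

Pure NE: (Y, b4)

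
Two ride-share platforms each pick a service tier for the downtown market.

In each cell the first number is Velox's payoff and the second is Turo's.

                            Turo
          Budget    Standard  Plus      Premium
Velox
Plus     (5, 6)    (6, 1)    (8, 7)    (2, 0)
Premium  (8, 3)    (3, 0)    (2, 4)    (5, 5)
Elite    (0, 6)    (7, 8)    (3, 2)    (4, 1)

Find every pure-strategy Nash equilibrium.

(Plus, Budget): Velox can switch to Premium (5 → 8). Not NE.
(Plus, Standard): Velox can switch to Elite (6 → 7). Not NE.
(Plus, Plus): Velox gets 8, best alternative 3; Turo gets 7, best alternative 6. No profitable deviation — NE.
(Plus, Premium): Velox can switch to Premium (2 → 5). Not NE.
(Premium, Budget): Turo can switch to Plus (3 → 4). Not NE.
(Premium, Standard): Velox can switch to Plus (3 → 6). Not NE.
(Premium, Plus): Velox can switch to Plus (2 → 8). Not NE.
(Premium, Premium): Velox gets 5, best alternative 4; Turo gets 5, best alternative 4. No profitable deviation — NE.
(Elite, Budget): Velox can switch to Plus (0 → 5). Not NE.
(Elite, Standard): Velox gets 7, best alternative 6; Turo gets 8, best alternative 6. No profitable deviation — NE.
(Elite, Plus): Velox can switch to Plus (3 → 8). Not NE.
(Elite, Premium): Velox can switch to Premium (4 → 5). Not NE.

Pure-strategy Nash equilibria: (Plus, Plus) and (Premium, Premium) and (Elite, Standard)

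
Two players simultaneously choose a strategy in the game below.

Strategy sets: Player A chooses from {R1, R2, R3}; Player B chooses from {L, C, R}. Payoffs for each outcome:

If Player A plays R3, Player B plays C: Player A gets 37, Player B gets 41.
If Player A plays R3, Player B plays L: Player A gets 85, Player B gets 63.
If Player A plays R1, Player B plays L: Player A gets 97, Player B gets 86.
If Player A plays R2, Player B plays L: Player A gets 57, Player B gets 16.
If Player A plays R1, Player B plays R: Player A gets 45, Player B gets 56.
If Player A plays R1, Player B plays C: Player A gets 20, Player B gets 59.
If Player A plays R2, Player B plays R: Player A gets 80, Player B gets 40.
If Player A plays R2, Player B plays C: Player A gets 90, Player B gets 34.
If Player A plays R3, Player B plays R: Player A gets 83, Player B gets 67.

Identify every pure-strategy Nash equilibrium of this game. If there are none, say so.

Player A against L: payoffs 97, 57, 85 → best response R1.
Player A against C: payoffs 20, 90, 37 → best response R2.
Player A against R: payoffs 45, 80, 83 → best response R3.
Player B against R1: payoffs 86, 59, 56 → best response L.
Player B against R2: payoffs 16, 34, 40 → best response R.
Player B against R3: payoffs 63, 41, 67 → best response R.
Mutual best responses: (R1, L); (R3, R).

(R1, L) and (R3, R)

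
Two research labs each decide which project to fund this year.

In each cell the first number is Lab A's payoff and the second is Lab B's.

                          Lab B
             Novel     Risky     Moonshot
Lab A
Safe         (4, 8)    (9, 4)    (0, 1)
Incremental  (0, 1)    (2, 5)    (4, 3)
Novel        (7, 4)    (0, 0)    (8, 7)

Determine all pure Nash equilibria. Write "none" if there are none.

(Novel, Moonshot)

Lab A against Novel: payoffs 4, 0, 7 → best response Novel.
Lab A against Risky: payoffs 9, 2, 0 → best response Safe.
Lab A against Moonshot: payoffs 0, 4, 8 → best response Novel.
Lab B against Safe: payoffs 8, 4, 1 → best response Novel.
Lab B against Incremental: payoffs 1, 5, 3 → best response Risky.
Lab B against Novel: payoffs 4, 0, 7 → best response Moonshot.
Mutual best responses: (Novel, Moonshot).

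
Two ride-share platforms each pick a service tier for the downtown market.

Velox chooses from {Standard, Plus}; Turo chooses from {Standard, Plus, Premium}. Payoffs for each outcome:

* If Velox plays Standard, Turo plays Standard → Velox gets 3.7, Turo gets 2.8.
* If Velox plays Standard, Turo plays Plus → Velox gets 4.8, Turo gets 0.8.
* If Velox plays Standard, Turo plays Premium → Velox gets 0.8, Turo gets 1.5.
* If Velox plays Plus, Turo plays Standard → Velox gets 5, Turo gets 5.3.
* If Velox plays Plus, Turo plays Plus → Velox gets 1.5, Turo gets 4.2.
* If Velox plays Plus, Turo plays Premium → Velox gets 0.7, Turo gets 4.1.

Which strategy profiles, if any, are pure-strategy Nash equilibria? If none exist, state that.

Velox against Standard: payoffs 3.7, 5 → best response Plus.
Velox against Plus: payoffs 4.8, 1.5 → best response Standard.
Velox against Premium: payoffs 0.8, 0.7 → best response Standard.
Turo against Standard: payoffs 2.8, 0.8, 1.5 → best response Standard.
Turo against Plus: payoffs 5.3, 4.2, 4.1 → best response Standard.
Mutual best responses: (Plus, Standard).

(Plus, Standard)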